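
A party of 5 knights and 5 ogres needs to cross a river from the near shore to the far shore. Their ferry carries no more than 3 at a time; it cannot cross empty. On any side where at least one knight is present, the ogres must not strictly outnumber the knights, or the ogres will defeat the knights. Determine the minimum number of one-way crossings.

11

Counting alone: each trip to the far shore takes at most 3 across and each return brings at least 1 back, so after t trips out (and t−1 returns) at most 3t − (t−1) of the 10 are across; that first reaches 10 at t = 5, so at least 9 crossings are needed.
The safety rule pushes this higher. Following every safe sequence of crossings, the most of the 10 that can be at the far shore as the ferry arrives there on crossing 9 is 9 — never all 10.
So no plan with fewer than 11 crossings exists, and this one achieves 11:
1. 2 ogres → the far shore.  (the near shore: 5K 3O; the far shore: 0K 2O)
2. 1 ogre ← the near shore.  (the near shore: 5K 4O; the far shore: 0K 1O)
3. 3 ogres → the far shore.  (the near shore: 5K 1O; the far shore: 0K 4O)
4. 1 ogre ← the near shore.  (the near shore: 5K 2O; the far shore: 0K 3O)
5. 3 knights → the far shore.  (the near shore: 2K 2O; the far shore: 3K 3O)
6. 1 knight and 1 ogre ← the near shore.  (the near shore: 3K 3O; the far shore: 2K 2O)
7. 3 knights → the far shore.  (the near shore: 0K 3O; the far shore: 5K 2O)
8. 1 ogre ← the near shore.  (the near shore: 0K 4O; the far shore: 5K 1O)
9. 2 ogres → the far shore.  (the near shore: 0K 2O; the far shore: 5K 3O)
10. 1 ogre ← the near shore.  (the near shore: 0K 3O; the far shore: 5K 2O)
11. 3 ogres → the far shore.  (the near shore: 0K 0O; the far shore: 5K 5O)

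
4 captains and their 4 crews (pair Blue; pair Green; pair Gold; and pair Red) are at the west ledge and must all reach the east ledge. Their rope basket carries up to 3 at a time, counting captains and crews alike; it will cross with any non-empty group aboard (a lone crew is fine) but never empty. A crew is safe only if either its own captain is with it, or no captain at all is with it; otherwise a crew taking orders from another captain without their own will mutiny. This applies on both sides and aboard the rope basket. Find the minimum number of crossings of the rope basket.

9

Counting alone: each trip to the east ledge takes at most 3 across and each return brings at least 1 back, so after t trips out (and t−1 returns) at most 3t − (t−1) of the 8 are across; that first reaches 8 at t = 4, so at least 7 crossings are needed.
The safety rule pushes this higher. Following every safe sequence of crossings, the most of the 8 that can be at the east ledge as the rope basket arrives there on crossing 7 is 7 — never all 8.
So no plan with fewer than 9 crossings exists, and this one achieves 9:
1. captain Blue and crew Blue cross → the east ledge.
2. captain Blue crosses ← the west ledge.
3. captain Blue, captain Green, and crew Green cross → the east ledge.
4. captain Blue and crew Blue cross ← the west ledge.
5. captain Blue, captain Gold, and captain Red cross → the east ledge.
6. crew Green crosses ← the west ledge.
7. crew Blue and crew Green cross → the east ledge.
8. crew Blue crosses ← the west ledge.
9. crew Blue, crew Gold, and crew Red cross → the east ledge.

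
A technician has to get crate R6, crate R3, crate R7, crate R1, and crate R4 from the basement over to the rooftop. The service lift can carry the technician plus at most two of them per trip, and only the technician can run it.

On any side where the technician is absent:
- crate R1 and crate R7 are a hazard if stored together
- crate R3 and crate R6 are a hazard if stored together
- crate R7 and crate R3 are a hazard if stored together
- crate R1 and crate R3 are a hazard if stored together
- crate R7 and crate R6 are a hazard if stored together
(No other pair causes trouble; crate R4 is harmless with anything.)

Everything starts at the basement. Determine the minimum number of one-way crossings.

Counting alone: the technician can take at most 2 across per trip to the rooftop, so moving all 5 needs at least 3 loaded trips out, with a return between consecutive ones — at least 5 crossings.
The safety rule pushes this higher. Following every safe sequence of crossings, the most of the 5 that can be at the rooftop as the service lift arrives there on crossing 5 is 4 — never all 5.
So no plan with fewer than 7 crossings exists, and this one achieves 7:
1. Technician goes to the rooftop with crate R3 and crate R7.
2. Technician goes back to the basement with crate R3.
3. Technician goes to the rooftop with crate R1 and crate R6.
4. Technician goes back to the basement with crate R7.
5. Technician goes to the rooftop with crate R3 and crate R4.
6. Technician goes back to the basement with crate R3.
7. Technician goes to the rooftop with crate R3 and crate R7.

7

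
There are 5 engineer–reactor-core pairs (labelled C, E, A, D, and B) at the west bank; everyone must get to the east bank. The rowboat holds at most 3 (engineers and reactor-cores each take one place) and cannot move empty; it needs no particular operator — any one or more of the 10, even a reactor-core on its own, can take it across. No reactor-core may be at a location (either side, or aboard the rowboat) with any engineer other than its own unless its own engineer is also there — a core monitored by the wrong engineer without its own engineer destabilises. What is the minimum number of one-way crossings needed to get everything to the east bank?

Counting alone: each trip to the east bank takes at most 3 across and each return brings at least 1 back, so after t trips out (and t−1 returns) at most 3t − (t−1) of the 10 are across; that first reaches 10 at t = 5, so at least 9 crossings are needed.
The safety rule pushes this higher. Following every safe sequence of crossings, the most of the 10 that can be at the east bank as the rowboat arrives there on crossing 9 is 9 — never all 10.
So no plan with fewer than 11 crossings exists, and this one achieves 11:
1. engineer C and reactor-core C cross → the east bank.
2. engineer C crosses ← the west bank.
3. reactor-core A, reactor-core D, and reactor-core E cross → the east bank.
4. reactor-core C crosses ← the west bank.
5. engineer A, engineer D, and engineer E cross → the east bank.
6. engineer E and reactor-core E cross ← the west bank.
7. engineer B, engineer C, and engineer E cross → the east bank.
8. reactor-core A crosses ← the west bank.
9. reactor-core C and reactor-core E cross → the east bank.
10. reactor-core C crosses ← the west bank.
11. reactor-core A, reactor-core B, and reactor-core C cross → the east bank.

11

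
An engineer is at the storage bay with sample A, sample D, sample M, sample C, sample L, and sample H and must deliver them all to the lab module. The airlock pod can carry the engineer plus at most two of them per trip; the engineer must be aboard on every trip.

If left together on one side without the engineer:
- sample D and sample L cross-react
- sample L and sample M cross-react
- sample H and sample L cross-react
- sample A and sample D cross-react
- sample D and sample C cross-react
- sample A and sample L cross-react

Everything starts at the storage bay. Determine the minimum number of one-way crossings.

Counting alone: the engineer can take at most 2 across per trip to the lab module, so moving all 6 needs at least 3 loaded trips out, with a return between consecutive ones — at least 5 crossings.
The safety rule pushes this higher. Following every safe sequence of crossings, the most of the 6 that can be at the lab module as the airlock pod arrives there on crossings 5, 7 is 4, 5 respectively — never all 6.
So no plan with fewer than 9 crossings exists, and this one achieves 9:
1. Engineer goes to the lab module with sample D and sample L.  [the storage bay: sample A, sample C, sample H, sample M | the lab module: sample D, sample L]
2. Engineer goes back to the storage bay with sample D.  [the storage bay: sample A, sample C, sample D, sample H, sample M | the lab module: sample L]
3. Engineer goes to the lab module with sample A and sample C.  [the storage bay: sample D, sample H, sample M | the lab module: sample A, sample C, sample L]
4. Engineer goes back to the storage bay with sample A.  [the storage bay: sample A, sample D, sample H, sample M | the lab module: sample C, sample L]
5. Engineer goes to the lab module with sample A and sample M.  [the storage bay: sample D, sample H | the lab module: sample A, sample C, sample L, sample M]
6. Engineer goes back to the storage bay with sample L.  [the storage bay: sample D, sample H, sample L | the lab module: sample A, sample C, sample M]
7. Engineer goes to the lab module with sample D and sample H.  [the storage bay: sample L | the lab module: sample A, sample C, sample D, sample H, sample M]
8. Engineer goes back to the storage bay with sample D.  [the storage bay: sample D, sample L | the lab module: sample A, sample C, sample H, sample M]
9. Engineer goes to the lab module with sample D and sample L.  [the storage bay: — | the lab module: sample A, sample C, sample D, sample H, sample L, sample M]

9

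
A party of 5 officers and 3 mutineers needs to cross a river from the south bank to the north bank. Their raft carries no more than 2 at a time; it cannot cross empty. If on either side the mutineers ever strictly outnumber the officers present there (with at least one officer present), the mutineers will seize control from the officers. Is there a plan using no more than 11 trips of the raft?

Counting alone: each trip to the north bank takes at most 2 across and each return brings at least 1 back, so after t trips out (and t−1 returns) at most 2t − (t−1) of the 8 are across; that first reaches 8 at t = 7, so at least 13 crossings are needed.
Since 11 < 13, 11 crossings cannot be enough. (The shortest complete plan in fact takes 13:)
1. 2 mutineers → the north bank.  (the south bank: 5O 1M; the north bank: 0O 2M)
2. 1 mutineer ← the south bank.  (the south bank: 5O 2M; the north bank: 0O 1M)
3. 2 mutineers → the north bank.  (the south bank: 5O 0M; the north bank: 0O 3M)
4. 1 mutineer ← the south bank.  (the south bank: 5O 1M; the north bank: 0O 2M)
5. 2 officers → the north bank.  (the south bank: 3O 1M; the north bank: 2O 2M)
6. 1 mutineer ← the south bank.  (the south bank: 3O 2M; the north bank: 2O 1M)
7. 1 officer and 1 mutineer → the north bank.  (the south bank: 2O 1M; the north bank: 3O 2M)
8. 1 mutineer ← the south bank.  (the south bank: 2O 2M; the north bank: 3O 1M)
9. 2 mutineers → the north bank.  (the south bank: 2O 0M; the north bank: 3O 3M)
10. 1 mutineer ← the south bank.  (the south bank: 2O 1M; the north bank: 3O 2M)
11. 1 officer and 1 mutineer → the north bank.  (the south bank: 1O 0M; the north bank: 4O 3M)
12. 1 mutineer ← the south bank.  (the south bank: 1O 1M; the north bank: 4O 2M)
13. 1 officer and 1 mutineer → the north bank.  (the south bank: 0O 0M; the north bank: 5O 3M)

No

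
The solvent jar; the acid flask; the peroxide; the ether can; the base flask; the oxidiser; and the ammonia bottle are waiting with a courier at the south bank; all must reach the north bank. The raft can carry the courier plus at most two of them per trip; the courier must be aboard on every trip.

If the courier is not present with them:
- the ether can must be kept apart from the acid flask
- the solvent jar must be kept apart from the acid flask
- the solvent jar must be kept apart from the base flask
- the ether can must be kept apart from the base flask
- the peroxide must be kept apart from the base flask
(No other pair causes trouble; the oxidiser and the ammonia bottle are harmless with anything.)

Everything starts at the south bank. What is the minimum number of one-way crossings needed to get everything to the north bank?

Counting alone: the courier can take at most 2 across per trip to the north bank, so moving all 7 needs at least 4 loaded trips out, with a return between consecutive ones — at least 7 crossings.
The safety rule pushes this higher. Following every safe sequence of crossings, the most of the 7 that can be at the north bank as the raft arrives there on crossing 7 is 6 — never all 7.
So no plan with fewer than 9 crossings exists, and this one achieves 9:
1. Courier goes to the north bank with the acid flask and the base flask.  [the south bank: the ammonia bottle, the ether can, the oxidiser, the peroxide, the solvent jar | the north bank: the acid flask, the base flask]
2. Courier goes back to the south bank alone.  [the south bank: the ammonia bottle, the ether can, the oxidiser, the peroxide, the solvent jar | the north bank: the acid flask, the base flask]
3. Courier goes to the north bank with the solvent jar.  [the south bank: the ammonia bottle, the ether can, the oxidiser, the peroxide | the north bank: the acid flask, the base flask, the solvent jar]
4. Courier goes back to the south bank with the acid flask and the base flask.  [the south bank: the acid flask, the ammonia bottle, the base flask, the ether can, the oxidiser, the peroxide | the north bank: the solvent jar]
5. Courier goes to the north bank with the ether can and the peroxide.  [the south bank: the acid flask, the ammonia bottle, the base flask, the oxidiser | the north bank: the ether can, the peroxide, the solvent jar]
6. Courier goes back to the south bank alone.  [the south bank: the acid flask, the ammonia bottle, the base flask, the oxidiser | the north bank: the ether can, the peroxide, the solvent jar]
7. Courier goes to the north bank with the ammonia bottle and the oxidiser.  [the south bank: the acid flask, the base flask | the north bank: the ammonia bottle, the ether can, the oxidiser, the peroxide, the solvent jar]
8. Courier goes back to the south bank alone.  [the south bank: the acid flask, the base flask | the north bank: the ammonia bottle, the ether can, the oxidiser, the peroxide, the solvent jar]
9. Courier goes to the north bank with the acid flask and the base flask.  [the south bank: — | the north bank: the acid flask, the ammonia bottle, the base flask, the ether can, the oxidiser, the peroxide, the solvent jar]

9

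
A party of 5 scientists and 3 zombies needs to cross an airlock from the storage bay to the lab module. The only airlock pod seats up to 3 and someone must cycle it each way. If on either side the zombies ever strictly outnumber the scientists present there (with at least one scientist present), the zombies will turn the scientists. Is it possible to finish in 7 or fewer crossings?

Yes — this plan uses 7 crossings (≤ 7):
1. 2 zombies → the lab module.  (the storage bay: 5S 1Z; the lab module: 0S 2Z)
2. 1 zombie ← the storage bay.  (the storage bay: 5S 2Z; the lab module: 0S 1Z)
3. 2 scientists and 1 zombie → the lab module.  (the storage bay: 3S 1Z; the lab module: 2S 2Z)
4. 1 zombie ← the storage bay.  (the storage bay: 3S 2Z; the lab module: 2S 1Z)
5. 1 scientist and 2 zombies → the lab module.  (the storage bay: 2S 0Z; the lab module: 3S 3Z)
6. 1 zombie ← the storage bay.  (the storage bay: 2S 1Z; the lab module: 3S 2Z)
7. 2 scientists and 1 zombie → the lab module.  (the storage bay: 0S 0Z; the lab module: 5S 3Z)

Yes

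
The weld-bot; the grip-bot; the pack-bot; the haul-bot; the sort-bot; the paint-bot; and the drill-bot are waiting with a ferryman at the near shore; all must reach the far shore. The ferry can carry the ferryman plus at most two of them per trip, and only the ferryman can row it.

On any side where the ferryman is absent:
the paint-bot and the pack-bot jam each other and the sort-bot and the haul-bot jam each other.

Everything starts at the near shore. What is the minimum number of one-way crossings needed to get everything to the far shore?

Counting alone: the ferryman can take at most 2 across per trip to the far shore, so moving all 7 needs at least 4 loaded trips out, with a return between consecutive ones — at least 7 crossings.
The plan below uses exactly 7 crossings, so it is optimal:
1. Ferryman goes to the far shore with the haul-bot and the pack-bot.
2. Ferryman goes back to the near shore alone.
3. Ferryman goes to the far shore with the weld-bot.
4. Ferryman goes back to the near shore alone.
5. Ferryman goes to the far shore with the drill-bot and the grip-bot.
6. Ferryman goes back to the near shore alone.
7. Ferryman goes to the far shore with the paint-bot and the sort-bot.

7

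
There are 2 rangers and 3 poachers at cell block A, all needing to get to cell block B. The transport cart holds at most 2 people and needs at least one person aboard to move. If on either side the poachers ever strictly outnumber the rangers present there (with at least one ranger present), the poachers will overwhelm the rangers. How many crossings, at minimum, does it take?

The poachers already outnumber the rangers at cell block A before anyone moves, so the starting position itself is disallowed.

impossible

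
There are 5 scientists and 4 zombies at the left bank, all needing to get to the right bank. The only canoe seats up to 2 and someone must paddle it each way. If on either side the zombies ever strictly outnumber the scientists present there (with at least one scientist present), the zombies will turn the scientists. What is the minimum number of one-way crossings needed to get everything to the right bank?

15

Counting alone: each trip to the right bank takes at most 2 across and each return brings at least 1 back, so after t trips out (and t−1 returns) at most 2t − (t−1) of the 9 are across; that first reaches 9 at t = 8, so at least 15 crossings are needed.
The plan below uses exactly 15 crossings, so it is optimal:
1. 2 zombies → the right bank.  (the left bank: 5S 2Z; the right bank: 0S 2Z)
2. 1 zombie ← the left bank.  (the left bank: 5S 3Z; the right bank: 0S 1Z)
3. 2 zombies → the right bank.  (the left bank: 5S 1Z; the right bank: 0S 3Z)
4. 1 zombie ← the left bank.  (the left bank: 5S 2Z; the right bank: 0S 2Z)
5. 2 scientists → the right bank.  (the left bank: 3S 2Z; the right bank: 2S 2Z)
6. 1 zombie ← the left bank.  (the left bank: 3S 3Z; the right bank: 2S 1Z)
7. 1 scientist and 1 zombie → the right bank.  (the left bank: 2S 2Z; the right bank: 3S 2Z)
8. 1 scientist ← the left bank.  (the left bank: 3S 2Z; the right bank: 2S 2Z)
9. 1 scientist and 1 zombie → the right bank.  (the left bank: 2S 1Z; the right bank: 3S 3Z)
10. 1 zombie ← the left bank.  (the left bank: 2S 2Z; the right bank: 3S 2Z)
11. 1 scientist and 1 zombie → the right bank.  (the left bank: 1S 1Z; the right bank: 4S 3Z)
12. 1 scientist ← the left bank.  (the left bank: 2S 1Z; the right bank: 3S 3Z)
13. 1 scientist and 1 zombie → the right bank.  (the left bank: 1S 0Z; the right bank: 4S 4Z)
14. 1 zombie ← the left bank.  (the left bank: 1S 1Z; the right bank: 4S 3Z)
15. 1 scientist and 1 zombie → the right bank.  (the left bank: 0S 0Z; the right bank: 5S 4Z)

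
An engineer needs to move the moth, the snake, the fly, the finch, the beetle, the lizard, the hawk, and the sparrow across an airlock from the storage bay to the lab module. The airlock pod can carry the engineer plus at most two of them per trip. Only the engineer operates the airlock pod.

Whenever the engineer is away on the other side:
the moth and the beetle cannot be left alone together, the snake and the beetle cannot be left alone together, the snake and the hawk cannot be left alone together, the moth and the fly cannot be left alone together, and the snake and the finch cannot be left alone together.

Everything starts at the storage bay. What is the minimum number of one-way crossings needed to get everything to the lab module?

9

Counting alone: the engineer can take at most 2 across per trip to the lab module, so moving all 8 needs at least 4 loaded trips out, with a return between consecutive ones — at least 7 crossings.
The safety rule pushes this higher. Following every safe sequence of crossings, the most of the 8 that can be at the lab module as the airlock pod arrives there on crossing 7 is 7 — never all 8.
So no plan with fewer than 9 crossings exists, and this one achieves 9:
1. Engineer goes to the lab module with the moth and the snake.  [the storage bay: the beetle, the finch, the fly, the hawk, the lizard, the sparrow | the lab module: the moth, the snake]
2. Engineer goes back to the storage bay alone.  [the storage bay: the beetle, the finch, the fly, the hawk, the lizard, the sparrow | the lab module: the moth, the snake]
3. Engineer goes to the lab module with the finch and the fly.  [the storage bay: the beetle, the hawk, the lizard, the sparrow | the lab module: the finch, the fly, the moth, the snake]
4. Engineer goes back to the storage bay with the moth and the snake.  [the storage bay: the beetle, the hawk, the lizard, the moth, the snake, the sparrow | the lab module: the finch, the fly]
5. Engineer goes to the lab module with the beetle and the hawk.  [the storage bay: the lizard, the moth, the snake, the sparrow | the lab module: the beetle, the finch, the fly, the hawk]
6. Engineer goes back to the storage bay alone.  [the storage bay: the lizard, the moth, the snake, the sparrow | the lab module: the beetle, the finch, the fly, the hawk]
7. Engineer goes to the lab module with the lizard and the sparrow.  [the storage bay: the moth, the snake | the lab module: the beetle, the finch, the fly, the hawk, the lizard, the sparrow]
8. Engineer goes back to the storage bay alone.  [the storage bay: the moth, the snake | the lab module: the beetle, the finch, the fly, the hawk, the lizard, the sparrow]
9. Engineer goes to the lab module with the moth and the snake.  [the storage bay: — | the lab module: the beetle, the finch, the fly, the hawk, the lizard, the moth, the snake, the sparrow]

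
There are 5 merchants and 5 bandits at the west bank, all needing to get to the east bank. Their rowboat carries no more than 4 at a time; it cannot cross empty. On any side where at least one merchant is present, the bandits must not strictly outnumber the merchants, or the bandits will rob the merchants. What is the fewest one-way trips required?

Counting alone: each trip to the east bank takes at most 4 across and each return brings at least 1 back, so after t trips out (and t−1 returns) at most 4t − (t−1) of the 10 are across; that first reaches 10 at t = 3, so at least 5 crossings are needed.
The safety rule pushes this higher. Following every safe sequence of crossings, the most of the 10 that can be at the east bank as the rowboat arrives there on crossing 5 is 9 — never all 10.
So no plan with fewer than 7 crossings exists, and this one achieves 7:
1. 2 bandits → the east bank.  (the west bank: 5M 3B; the east bank: 0M 2B)
2. 1 bandit ← the west bank.  (the west bank: 5M 4B; the east bank: 0M 1B)
3. 4 bandits → the east bank.  (the west bank: 5M 0B; the east bank: 0M 5B)
4. 1 bandit ← the west bank.  (the west bank: 5M 1B; the east bank: 0M 4B)
5. 4 merchants → the east bank.  (the west bank: 1M 1B; the east bank: 4M 4B)
6. 1 merchant and 1 bandit ← the west bank.  (the west bank: 2M 2B; the east bank: 3M 3B)
7. 2 merchants and 2 bandits → the east bank.  (the west bank: 0M 0B; the east bank: 5M 5B)

7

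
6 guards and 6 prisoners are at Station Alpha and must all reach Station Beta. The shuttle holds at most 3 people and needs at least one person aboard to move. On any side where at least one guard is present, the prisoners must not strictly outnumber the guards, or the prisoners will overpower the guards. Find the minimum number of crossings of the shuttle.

impossible

Following every safe sequence of crossings from the start, the most of the 12 that can be at Station Beta as the shuttle arrives there on crossings 1, 3, 5 is 3, 5, 6 respectively; the best ever achieved is 6 of 12.
From crossing 7 on, no configuration arises that was not already reachable earlier: only 17 distinct safe configurations (who is on which side, and where the shuttle is) can ever be reached, none of them has everyone across, and every continuation just revisits them. They are: 0 guards + 0 prisoners across (shuttle back at the start); 0 guards + 1 prisoner across (shuttle there); 0 guards + 1 prisoner across (shuttle back at the start); 0 guards + 2 prisoners across (shuttle there); 0 guards + 2 prisoners across (shuttle back at the start); 0 guards + 3 prisoners across (shuttle there); 0 guards + 3 prisoners across (shuttle back at the start); 0 guards + 4 prisoners across (shuttle there); 0 guards + 4 prisoners across (shuttle back at the start); 0 guards + 5 prisoners across (shuttle there); 0 guards + 5 prisoners across (shuttle back at the start); 0 guards + 6 prisoners across (shuttle there); 1 guard + 1 prisoner across (shuttle there); 1 guard + 1 prisoner across (shuttle back at the start); 2 guards + 2 prisoners across (shuttle there); 2 guards + 2 prisoners across (shuttle back at the start); 3 guards + 3 prisoners across (shuttle there). So no valid plan exists.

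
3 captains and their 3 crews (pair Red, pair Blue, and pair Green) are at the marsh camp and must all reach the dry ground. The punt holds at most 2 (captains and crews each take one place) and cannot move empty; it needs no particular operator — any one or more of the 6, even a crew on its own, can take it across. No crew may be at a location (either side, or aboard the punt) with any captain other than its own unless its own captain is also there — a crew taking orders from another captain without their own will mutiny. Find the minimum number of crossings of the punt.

11

Counting alone: each trip to the dry ground takes at most 2 across and each return brings at least 1 back, so after t trips out (and t−1 returns) at most 2t − (t−1) of the 6 are across; that first reaches 6 at t = 5, so at least 9 crossings are needed.
The safety rule pushes this higher. Following every safe sequence of crossings, the most of the 6 that can be at the dry ground as the punt arrives there on crossing 9 is 5 — never all 6.
So no plan with fewer than 11 crossings exists, and this one achieves 11:
1. captain Red and crew Red cross → the dry ground.
2. captain Red crosses ← the marsh camp.
3. crew Blue and crew Green cross → the dry ground.
4. crew Red crosses ← the marsh camp.
5. captain Blue and captain Green cross → the dry ground.
6. captain Blue and crew Blue cross ← the marsh camp.
7. captain Blue and captain Red cross → the dry ground.
8. crew Green crosses ← the marsh camp.
9. crew Blue and crew Red cross → the dry ground.
10. captain Green crosses ← the marsh camp.
11. captain Green and crew Green cross → the dry ground.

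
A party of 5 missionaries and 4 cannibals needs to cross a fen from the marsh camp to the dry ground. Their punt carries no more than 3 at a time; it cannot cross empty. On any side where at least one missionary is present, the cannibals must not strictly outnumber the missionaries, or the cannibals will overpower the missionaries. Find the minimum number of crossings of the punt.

Counting alone: each trip to the dry ground takes at most 3 across and each return brings at least 1 back, so after t trips out (and t−1 returns) at most 3t − (t−1) of the 9 are across; that first reaches 9 at t = 4, so at least 7 crossings are needed.
The plan below uses exactly 7 crossings, so it is optimal:
1. 3 cannibals → the dry ground.  (the marsh camp: 5M 1C; the dry ground: 0M 3C)
2. 1 cannibal ← the marsh camp.  (the marsh camp: 5M 2C; the dry ground: 0M 2C)
3. 3 missionaries → the dry ground.  (the marsh camp: 2M 2C; the dry ground: 3M 2C)
4. 1 missionary ← the marsh camp.  (the marsh camp: 3M 2C; the dry ground: 2M 2C)
5. 2 missionaries and 1 cannibal → the dry ground.  (the marsh camp: 1M 1C; the dry ground: 4M 3C)
6. 1 missionary ← the marsh camp.  (the marsh camp: 2M 1C; the dry ground: 3M 3C)
7. 2 missionaries and 1 cannibal → the dry ground.  (the marsh camp: 0M 0C; the dry ground: 5M 4C)

7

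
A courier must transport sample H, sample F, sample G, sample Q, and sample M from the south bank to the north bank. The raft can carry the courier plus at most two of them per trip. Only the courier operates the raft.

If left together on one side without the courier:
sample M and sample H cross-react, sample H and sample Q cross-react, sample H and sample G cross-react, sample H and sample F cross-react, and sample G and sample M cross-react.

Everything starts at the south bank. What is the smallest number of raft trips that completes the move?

7

Counting alone: the courier can take at most 2 across per trip to the north bank, so moving all 5 needs at least 3 loaded trips out, with a return between consecutive ones — at least 5 crossings.
The safety rule pushes this higher. Following every safe sequence of crossings, the most of the 5 that can be at the north bank as the raft arrives there on crossing 5 is 4 — never all 5.
So no plan with fewer than 7 crossings exists, and this one achieves 7:
1. Courier goes to the north bank with sample G and sample H.
2. Courier goes back to the south bank with sample H.
3. Courier goes to the north bank with sample F and sample H.
4. Courier goes back to the south bank with sample H.
5. Courier goes to the north bank with sample H and sample Q.
6. Courier goes back to the south bank with sample H.
7. Courier goes to the north bank with sample H and sample M.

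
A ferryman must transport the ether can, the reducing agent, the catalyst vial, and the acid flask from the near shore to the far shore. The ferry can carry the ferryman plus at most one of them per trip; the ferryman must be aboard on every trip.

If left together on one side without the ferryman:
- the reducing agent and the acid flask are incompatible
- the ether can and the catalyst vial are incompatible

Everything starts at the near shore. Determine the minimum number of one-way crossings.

impossible

Whatever the first load, the items left behind include a forbidden pair without the ferryman. No opening move is safe, so no plan exists.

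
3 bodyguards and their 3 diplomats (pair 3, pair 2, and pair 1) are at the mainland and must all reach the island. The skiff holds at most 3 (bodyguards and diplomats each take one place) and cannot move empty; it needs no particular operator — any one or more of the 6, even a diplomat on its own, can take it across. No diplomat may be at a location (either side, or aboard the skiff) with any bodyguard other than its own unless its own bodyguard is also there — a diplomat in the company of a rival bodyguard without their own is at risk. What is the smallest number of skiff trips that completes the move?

Counting alone: each trip to the island takes at most 3 across and each return brings at least 1 back, so after t trips out (and t−1 returns) at most 3t − (t−1) of the 6 are across; that first reaches 6 at t = 3, so at least 5 crossings are needed.
The plan below uses exactly 5 crossings, so it is optimal:
1. bodyguard 3 and diplomat 3 cross → the island.
2. bodyguard 3 crosses ← the mainland.
3. bodyguard 1, bodyguard 2, and bodyguard 3 cross → the island.
4. diplomat 3 crosses ← the mainland.
5. diplomat 1, diplomat 2, and diplomat 3 cross → the island.

5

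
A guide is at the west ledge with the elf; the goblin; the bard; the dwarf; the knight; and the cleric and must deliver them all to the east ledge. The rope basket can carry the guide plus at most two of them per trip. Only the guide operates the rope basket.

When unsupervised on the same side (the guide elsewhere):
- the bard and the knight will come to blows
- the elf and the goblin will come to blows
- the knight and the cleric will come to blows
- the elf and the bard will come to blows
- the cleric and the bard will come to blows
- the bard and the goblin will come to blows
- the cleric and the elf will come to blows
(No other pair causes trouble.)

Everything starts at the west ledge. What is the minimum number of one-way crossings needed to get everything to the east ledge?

Whatever the first load, the items left behind include a forbidden pair without the guide. No opening move is safe, so no plan exists.

impossible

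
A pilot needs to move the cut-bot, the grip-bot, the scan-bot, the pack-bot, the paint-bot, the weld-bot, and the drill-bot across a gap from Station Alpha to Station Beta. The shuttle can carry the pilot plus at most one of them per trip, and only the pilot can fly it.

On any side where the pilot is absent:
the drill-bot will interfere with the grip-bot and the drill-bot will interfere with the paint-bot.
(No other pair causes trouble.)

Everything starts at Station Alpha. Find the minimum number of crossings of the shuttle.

15

Counting alone: the pilot can take at most 1 across per trip to Station Beta, so moving all 7 needs at least 7 loaded trips out, with a return between consecutive ones — at least 13 crossings.
The safety rule pushes this higher. Following every safe sequence of crossings, the most of the 7 that can be at Station Beta as the shuttle arrives there on crossing 13 is 6 — never all 7.
So no plan with fewer than 15 crossings exists, and this one achieves 15:
1. Pilot goes to Station Beta with the drill-bot.
2. Pilot goes back to Station Alpha alone.
3. Pilot goes to Station Beta with the cut-bot.
4. Pilot goes back to Station Alpha alone.
5. Pilot goes to Station Beta with the grip-bot.
6. Pilot goes back to Station Alpha with the drill-bot.
7. Pilot goes to Station Beta with the paint-bot.
8. Pilot goes back to Station Alpha alone.
9. Pilot goes to Station Beta with the scan-bot.
10. Pilot goes back to Station Alpha alone.
11. Pilot goes to Station Beta with the pack-bot.
12. Pilot goes back to Station Alpha alone.
13. Pilot goes to Station Beta with the weld-bot.
14. Pilot goes back to Station Alpha alone.
15. Pilot goes to Station Beta with the drill-bot.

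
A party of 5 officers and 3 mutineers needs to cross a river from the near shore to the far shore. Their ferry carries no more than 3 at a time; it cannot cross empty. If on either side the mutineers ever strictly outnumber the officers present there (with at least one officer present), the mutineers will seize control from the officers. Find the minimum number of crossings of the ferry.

Counting alone: each trip to the far shore takes at most 3 across and each return brings at least 1 back, so after t trips out (and t−1 returns) at most 3t − (t−1) of the 8 are across; that first reaches 8 at t = 4, so at least 7 crossings are needed.
The plan below uses exactly 7 crossings, so it is optimal:
1. 2 mutineers → the far shore.  (the near shore: 5O 1M; the far shore: 0O 2M)
2. 1 mutineer ← the near shore.  (the near shore: 5O 2M; the far shore: 0O 1M)
3. 2 officers and 1 mutineer → the far shore.  (the near shore: 3O 1M; the far shore: 2O 2M)
4. 1 mutineer ← the near shore.  (the near shore: 3O 2M; the far shore: 2O 1M)
5. 1 officer and 2 mutineers → the far shore.  (the near shore: 2O 0M; the far shore: 3O 3M)
6. 1 mutineer ← the near shore.  (the near shore: 2O 1M; the far shore: 3O 2M)
7. 2 officers and 1 mutineer → the far shore.  (the near shore: 0O 0M; the far shore: 5O 3M)

7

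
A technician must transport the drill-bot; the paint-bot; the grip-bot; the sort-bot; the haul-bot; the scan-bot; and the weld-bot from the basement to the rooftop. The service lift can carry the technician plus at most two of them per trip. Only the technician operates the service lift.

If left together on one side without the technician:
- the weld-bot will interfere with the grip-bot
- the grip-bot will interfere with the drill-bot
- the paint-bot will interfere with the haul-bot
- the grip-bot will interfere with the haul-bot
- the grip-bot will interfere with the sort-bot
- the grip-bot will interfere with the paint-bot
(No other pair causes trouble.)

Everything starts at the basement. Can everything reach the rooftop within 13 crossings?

Yes

Yes — this plan uses 11 crossings (≤ 13):
1. Technician goes to the rooftop with the grip-bot and the paint-bot.  [the basement: the drill-bot, the haul-bot, the scan-bot, the sort-bot, the weld-bot | the rooftop: the grip-bot, the paint-bot]
2. Technician goes back to the basement with the paint-bot.  [the basement: the drill-bot, the haul-bot, the paint-bot, the scan-bot, the sort-bot, the weld-bot | the rooftop: the grip-bot]
3. Technician goes to the rooftop with the drill-bot and the paint-bot.  [the basement: the haul-bot, the scan-bot, the sort-bot, the weld-bot | the rooftop: the drill-bot, the grip-bot, the paint-bot]
4. Technician goes back to the basement with the grip-bot.  [the basement: the grip-bot, the haul-bot, the scan-bot, the sort-bot, the weld-bot | the rooftop: the drill-bot, the paint-bot]
5. Technician goes to the rooftop with the grip-bot and the sort-bot.  [the basement: the haul-bot, the scan-bot, the weld-bot | the rooftop: the drill-bot, the grip-bot, the paint-bot, the sort-bot]
6. Technician goes back to the basement with the grip-bot.  [the basement: the grip-bot, the haul-bot, the scan-bot, the weld-bot | the rooftop: the drill-bot, the paint-bot, the sort-bot]
7. Technician goes to the rooftop with the grip-bot and the scan-bot.  [the basement: the haul-bot, the weld-bot | the rooftop: the drill-bot, the grip-bot, the paint-bot, the scan-bot, the sort-bot]
8. Technician goes back to the basement with the grip-bot.  [the basement: the grip-bot, the haul-bot, the weld-bot | the rooftop: the drill-bot, the paint-bot, the scan-bot, the sort-bot]
9. Technician goes to the rooftop with the grip-bot and the weld-bot.  [the basement: the haul-bot | the rooftop: the drill-bot, the grip-bot, the paint-bot, the scan-bot, the sort-bot, the weld-bot]
10. Technician goes back to the basement with the grip-bot.  [the basement: the grip-bot, the haul-bot | the rooftop: the drill-bot, the paint-bot, the scan-bot, the sort-bot, the weld-bot]
11. Technician goes to the rooftop with the grip-bot and the haul-bot.  [the basement: — | the rooftop: the drill-bot, the grip-bot, the haul-bot, the paint-bot, the scan-bot, the sort-bot, the weld-bot]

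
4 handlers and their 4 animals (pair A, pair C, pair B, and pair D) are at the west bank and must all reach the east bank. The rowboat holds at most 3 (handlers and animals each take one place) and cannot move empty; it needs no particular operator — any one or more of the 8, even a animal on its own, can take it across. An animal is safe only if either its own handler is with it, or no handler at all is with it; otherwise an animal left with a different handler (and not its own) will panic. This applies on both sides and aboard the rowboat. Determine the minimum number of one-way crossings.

Counting alone: each trip to the east bank takes at most 3 across and each return brings at least 1 back, so after t trips out (and t−1 returns) at most 3t − (t−1) of the 8 are across; that first reaches 8 at t = 4, so at least 7 crossings are needed.
The safety rule pushes this higher. Following every safe sequence of crossings, the most of the 8 that can be at the east bank as the rowboat arrives there on crossing 7 is 7 — never all 8.
So no plan with fewer than 9 crossings exists, and this one achieves 9:
1. animal A and handler A cross → the east bank.
2. handler A crosses ← the west bank.
3. animal C, handler A, and handler C cross → the east bank.
4. animal A and handler A cross ← the west bank.
5. handler A, handler B, and handler D cross → the east bank.
6. animal C crosses ← the west bank.
7. animal A and animal C cross → the east bank.
8. animal A crosses ← the west bank.
9. animal A, animal B, and animal D cross → the east bank.

9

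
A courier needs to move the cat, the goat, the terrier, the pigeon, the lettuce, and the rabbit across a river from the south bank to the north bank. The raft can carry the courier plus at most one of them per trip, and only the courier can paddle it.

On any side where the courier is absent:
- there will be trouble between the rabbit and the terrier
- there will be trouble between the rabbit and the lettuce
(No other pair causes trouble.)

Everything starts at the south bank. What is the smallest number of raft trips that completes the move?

13

Counting alone: the courier can take at most 1 across per trip to the north bank, so moving all 6 needs at least 6 loaded trips out, with a return between consecutive ones — at least 11 crossings.
The safety rule pushes this higher. Following every safe sequence of crossings, the most of the 6 that can be at the north bank as the raft arrives there on crossing 11 is 5 — never all 6.
So no plan with fewer than 13 crossings exists, and this one achieves 13:
1. Courier goes to the north bank with the rabbit.  [the south bank: the cat, the goat, the lettuce, the pigeon, the terrier | the north bank: the rabbit]
2. Courier goes back to the south bank alone.  [the south bank: the cat, the goat, the lettuce, the pigeon, the terrier | the north bank: the rabbit]
3. Courier goes to the north bank with the cat.  [the south bank: the goat, the lettuce, the pigeon, the terrier | the north bank: the cat, the rabbit]
4. Courier goes back to the south bank alone.  [the south bank: the goat, the lettuce, the pigeon, the terrier | the north bank: the cat, the rabbit]
5. Courier goes to the north bank with the goat.  [the south bank: the lettuce, the pigeon, the terrier | the north bank: the cat, the goat, the rabbit]
6. Courier goes back to the south bank alone.  [the south bank: the lettuce, the pigeon, the terrier | the north bank: the cat, the goat, the rabbit]
7. Courier goes to the north bank with the terrier.  [the south bank: the lettuce, the pigeon | the north bank: the cat, the goat, the rabbit, the terrier]
8. Courier goes back to the south bank with the rabbit.  [the south bank: the lettuce, the pigeon, the rabbit | the north bank: the cat, the goat, the terrier]
9. Courier goes to the north bank with the lettuce.  [the south bank: the pigeon, the rabbit | the north bank: the cat, the goat, the lettuce, the terrier]
10. Courier goes back to the south bank alone.  [the south bank: the pigeon, the rabbit | the north bank: the cat, the goat, the lettuce, the terrier]
11. Courier goes to the north bank with the pigeon.  [the south bank: the rabbit | the north bank: the cat, the goat, the lettuce, the pigeon, the terrier]
12. Courier goes back to the south bank alone.  [the south bank: the rabbit | the north bank: the cat, the goat, the lettuce, the pigeon, the terrier]
13. Courier goes to the north bank with the rabbit.  [the south bank: — | the north bank: the cat, the goat, the lettuce, the pigeon, the rabbit, the terrier]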